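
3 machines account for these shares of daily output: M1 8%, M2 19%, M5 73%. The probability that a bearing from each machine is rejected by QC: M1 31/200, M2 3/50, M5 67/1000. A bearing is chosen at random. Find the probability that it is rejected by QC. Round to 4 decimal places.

0.0727

Prior × likelihood for each hypothesis:
  M1: 0.08 × 0.155 = 0.0124
  M2: 0.19 × 0.06 = 0.0114
  M5: 0.73 × 0.067 = 0.04891
P(rejected) = 0.0124 + 0.0114 + 0.04891 = 0.07271 → 0.0727.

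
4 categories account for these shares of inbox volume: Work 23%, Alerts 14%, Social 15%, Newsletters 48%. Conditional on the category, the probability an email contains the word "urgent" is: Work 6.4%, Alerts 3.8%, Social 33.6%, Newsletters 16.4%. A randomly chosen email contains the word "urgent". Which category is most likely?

Newsletters

Unnormalized posteriors (prior × likelihood):
  Work: 0.23 × 0.064 = 0.01472
  Alerts: 0.14 × 0.038 = 0.00532
  Social: 0.15 × 0.336 = 0.0504
  Newsletters: 0.48 × 0.164 = 0.07872
Normalizing constant = 0.14916.
Largest term belongs to Newsletters, so Newsletters is most probable.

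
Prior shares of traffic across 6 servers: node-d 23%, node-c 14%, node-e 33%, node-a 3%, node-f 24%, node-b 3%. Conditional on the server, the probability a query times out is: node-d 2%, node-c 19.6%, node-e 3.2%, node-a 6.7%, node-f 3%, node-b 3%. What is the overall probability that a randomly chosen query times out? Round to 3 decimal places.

By Bayes' rule, posterior ∝ prior × likelihood:
  node-d: 0.23 × 0.02 = 0.0046
  node-c: 0.14 × 0.196 = 0.02744
  node-e: 0.33 × 0.032 = 0.01056
  node-a: 0.03 × 0.067 = 0.00201
  node-f: 0.24 × 0.03 = 0.0072
  node-b: 0.03 × 0.03 = 0.0009
P(timeout) = 0.0046 + 0.02744 + 0.01056 + 0.00201 + 0.0072 + 0.0009 = 0.05271 → 0.053.

0.053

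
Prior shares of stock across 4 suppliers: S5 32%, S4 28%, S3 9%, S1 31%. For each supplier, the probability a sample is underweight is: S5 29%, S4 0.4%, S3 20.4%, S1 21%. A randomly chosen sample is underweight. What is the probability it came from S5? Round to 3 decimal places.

0.523

Compute prior × likelihood for every hypothesis:
  S5: 0.32 × 0.29 = 0.0928
  S4: 0.28 × 0.004 = 0.00112
  S3: 0.09 × 0.204 = 0.01836
  S1: 0.31 × 0.21 = 0.0651
Total = 0.17738.
P(S5 | evidence) = 0.0928 / 0.17738 ≈ 0.523.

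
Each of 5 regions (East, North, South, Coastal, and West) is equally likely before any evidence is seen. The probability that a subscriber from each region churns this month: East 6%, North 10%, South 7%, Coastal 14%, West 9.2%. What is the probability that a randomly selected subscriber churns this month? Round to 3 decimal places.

With a uniform prior (1/5 each), posterior ∝ likelihood:
  East: 0.06
  North: 0.1
  South: 0.07
  Coastal: 0.14
  West: 0.092
P(churn) = (1/5) × (0.06 + 0.1 + 0.07 + 0.14 + 0.092) = 0.462/5 ≈ 0.092.

0.092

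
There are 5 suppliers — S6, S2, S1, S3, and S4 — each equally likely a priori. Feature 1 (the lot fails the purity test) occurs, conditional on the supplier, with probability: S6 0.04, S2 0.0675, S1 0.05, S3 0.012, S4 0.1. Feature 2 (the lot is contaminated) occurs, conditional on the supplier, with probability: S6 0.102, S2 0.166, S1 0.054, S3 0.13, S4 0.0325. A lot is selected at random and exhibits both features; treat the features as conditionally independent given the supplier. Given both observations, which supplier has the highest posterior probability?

S2

Since the prior is uniform, the posterior is proportional to the likelihood:
  S6: 0.04 × 0.102 = 0.00408
  S2: 0.0675 × 0.166 = 0.011205
  S1: 0.05 × 0.054 = 0.0027
  S3: 0.012 × 0.13 = 0.00156
  S4: 0.1 × 0.0325 = 0.00325
Total = 0.022795.
Largest term belongs to S2, so S2 is most probable.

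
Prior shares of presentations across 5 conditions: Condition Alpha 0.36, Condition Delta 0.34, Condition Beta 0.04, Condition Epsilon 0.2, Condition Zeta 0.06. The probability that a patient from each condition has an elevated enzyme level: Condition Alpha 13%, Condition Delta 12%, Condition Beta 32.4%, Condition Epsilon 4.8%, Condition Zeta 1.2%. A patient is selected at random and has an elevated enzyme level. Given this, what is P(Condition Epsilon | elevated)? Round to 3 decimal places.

Prior × likelihood for each hypothesis:
  Condition Alpha: 0.36 × 0.13 = 0.0468
  Condition Delta: 0.34 × 0.12 = 0.0408
  Condition Beta: 0.04 × 0.324 = 0.01296
  Condition Epsilon: 0.2 × 0.048 = 0.0096
  Condition Zeta: 0.06 × 0.012 = 0.00072
Normalizing constant = 0.11088.
P(Condition Epsilon | evidence) = 0.0096 / 0.11088 ≈ 0.087.

0.087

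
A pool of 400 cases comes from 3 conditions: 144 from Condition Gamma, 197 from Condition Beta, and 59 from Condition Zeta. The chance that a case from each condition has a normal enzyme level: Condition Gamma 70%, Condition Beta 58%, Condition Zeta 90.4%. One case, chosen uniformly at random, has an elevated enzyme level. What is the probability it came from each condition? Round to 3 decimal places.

Condition Gamma 0.328, Condition Beta 0.629, Condition Zeta 0.043

Taking complements, P(elevated | each) = Condition Gamma 0.3, Condition Beta 0.42, Condition Zeta 0.096.
Unnormalized posteriors (prior × likelihood):
  Condition Gamma: 0.36 × 0.3 = 0.108
  Condition Beta: 0.4925 × 0.42 = 0.20685
  Condition Zeta: 0.1475 × 0.096 = 0.01416
Total = 0.32901.
P(Condition Gamma | elevated) = 0.108/0.32901 ≈ 0.328
P(Condition Beta | elevated) = 0.20685/0.32901 ≈ 0.629
P(Condition Zeta | elevated) = 0.01416/0.32901 ≈ 0.043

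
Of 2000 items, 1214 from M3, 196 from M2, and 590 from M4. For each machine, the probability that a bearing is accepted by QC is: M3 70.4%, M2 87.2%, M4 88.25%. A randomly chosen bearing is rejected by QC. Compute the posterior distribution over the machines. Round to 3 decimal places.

Taking complements, P(rejected | each) = M3 0.296, M2 0.128, M4 0.1175.
By Bayes' rule, posterior ∝ prior × likelihood:
  M3: 0.607 × 0.296 = 0.179672
  M2: 0.098 × 0.128 = 0.012544
  M4: 0.295 × 0.1175 = 0.0346625
Sum = 0.2268785.
P(M3 | rejected) = 0.179672/0.2268785 ≈ 0.792
P(M2 | rejected) = 0.012544/0.2268785 ≈ 0.055
P(M4 | rejected) = 0.0346625/0.2268785 ≈ 0.153

M3 0.792, M2 0.055, M4 0.153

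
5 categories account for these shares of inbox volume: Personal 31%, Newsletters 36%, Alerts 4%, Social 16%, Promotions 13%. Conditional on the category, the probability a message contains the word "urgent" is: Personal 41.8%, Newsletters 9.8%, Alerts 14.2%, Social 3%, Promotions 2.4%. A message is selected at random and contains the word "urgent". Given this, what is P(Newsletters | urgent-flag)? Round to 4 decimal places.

Prior × likelihood for each hypothesis:
  Personal: 0.31 × 0.418 = 0.12958
  Newsletters: 0.36 × 0.098 = 0.03528
  Alerts: 0.04 × 0.142 = 0.00568
  Social: 0.16 × 0.03 = 0.0048
  Promotions: 0.13 × 0.024 = 0.00312
Total = 0.17846.
P(Newsletters | evidence) = 0.03528 / 0.17846 ≈ 0.1977.

0.1977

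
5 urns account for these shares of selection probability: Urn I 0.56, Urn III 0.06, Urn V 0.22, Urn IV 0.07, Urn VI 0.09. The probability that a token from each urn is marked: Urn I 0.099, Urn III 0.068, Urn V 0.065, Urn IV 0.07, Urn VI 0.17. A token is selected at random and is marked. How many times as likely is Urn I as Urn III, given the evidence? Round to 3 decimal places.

13.588

Compute prior × likelihood for every hypothesis:
  Urn I: 0.56 × 0.099 = 0.05544
  Urn III: 0.06 × 0.068 = 0.00408
  Urn V: 0.22 × 0.065 = 0.0143
  Urn IV: 0.07 × 0.07 = 0.0049
  Urn VI: 0.09 × 0.17 = 0.0153
Sum = 0.09402.
The ratio is 0.05544 / 0.00408 (the normalizer cancels) = 13.588.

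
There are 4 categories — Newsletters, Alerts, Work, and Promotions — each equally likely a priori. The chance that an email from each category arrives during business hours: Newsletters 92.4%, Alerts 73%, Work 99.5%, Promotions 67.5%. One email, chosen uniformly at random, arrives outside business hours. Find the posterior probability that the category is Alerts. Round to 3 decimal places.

Taking complements, P(off-hours | each) = Newsletters 0.076, Alerts 0.27, Work 0.005, Promotions 0.325.
Since the prior is uniform, the posterior is proportional to the likelihood:
  Newsletters: 0.076
  Alerts: 0.27
  Work: 0.005
  Promotions: 0.325
Normalizing constant = 0.676.
P(Alerts | evidence) = 0.27 / 0.676 ≈ 0.399.

0.399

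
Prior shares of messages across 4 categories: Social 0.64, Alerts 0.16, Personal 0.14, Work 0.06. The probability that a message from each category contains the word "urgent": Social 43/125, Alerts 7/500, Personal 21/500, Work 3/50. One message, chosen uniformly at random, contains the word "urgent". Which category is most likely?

By Bayes' rule, posterior ∝ prior × likelihood:
  Social: 0.64 × 0.344 = 0.22016
  Alerts: 0.16 × 0.014 = 0.00224
  Personal: 0.14 × 0.042 = 0.00588
  Work: 0.06 × 0.06 = 0.0036
Sum = 0.23188.
Largest term belongs to Social, so Social is most probable.

Social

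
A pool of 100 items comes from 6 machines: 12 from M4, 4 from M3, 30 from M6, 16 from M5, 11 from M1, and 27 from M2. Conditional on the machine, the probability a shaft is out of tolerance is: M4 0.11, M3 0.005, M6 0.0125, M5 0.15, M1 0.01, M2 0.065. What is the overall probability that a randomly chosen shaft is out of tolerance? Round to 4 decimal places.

0.0598

Prior × likelihood for each hypothesis:
  M4: 0.12 × 0.11 = 0.0132
  M3: 0.04 × 0.005 = 0.0002
  M6: 0.3 × 0.0125 = 0.00375
  M5: 0.16 × 0.15 = 0.024
  M1: 0.11 × 0.01 = 0.0011
  M2: 0.27 × 0.065 = 0.01755
P(oversize) = 0.0132 + 0.0002 + 0.00375 + 0.024 + 0.0011 + 0.01755 = 0.0598 → 0.0598.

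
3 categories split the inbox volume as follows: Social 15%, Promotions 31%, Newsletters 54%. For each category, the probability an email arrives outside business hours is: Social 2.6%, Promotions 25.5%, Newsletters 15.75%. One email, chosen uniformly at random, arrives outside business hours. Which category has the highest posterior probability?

Newsletters

Compute prior × likelihood for every hypothesis:
  Social: 0.15 × 0.026 = 0.0039
  Promotions: 0.31 × 0.255 = 0.07905
  Newsletters: 0.54 × 0.1575 = 0.08505
Total = 0.168.
Largest term belongs to Newsletters, so Newsletters is most probable.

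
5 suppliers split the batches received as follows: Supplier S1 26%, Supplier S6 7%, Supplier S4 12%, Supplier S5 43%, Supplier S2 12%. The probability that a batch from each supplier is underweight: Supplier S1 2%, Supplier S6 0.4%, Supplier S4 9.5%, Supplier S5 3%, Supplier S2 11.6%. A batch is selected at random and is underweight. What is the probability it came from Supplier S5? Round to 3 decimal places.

0.295

By Bayes' rule, posterior ∝ prior × likelihood:
  Supplier S1: 0.26 × 0.02 = 0.0052
  Supplier S6: 0.07 × 0.004 = 0.00028
  Supplier S4: 0.12 × 0.095 = 0.0114
  Supplier S5: 0.43 × 0.03 = 0.0129
  Supplier S2: 0.12 × 0.116 = 0.01392
Normalizing constant = 0.0437.
P(Supplier S5 | evidence) = 0.0129 / 0.0437 ≈ 0.295.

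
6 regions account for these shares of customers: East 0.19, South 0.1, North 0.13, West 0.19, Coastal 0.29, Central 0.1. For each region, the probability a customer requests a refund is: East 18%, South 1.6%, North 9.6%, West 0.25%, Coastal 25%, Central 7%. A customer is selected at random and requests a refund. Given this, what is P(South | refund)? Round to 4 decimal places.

Prior × likelihood for each hypothesis:
  East: 0.19 × 0.18 = 0.0342
  South: 0.1 × 0.016 = 0.0016
  North: 0.13 × 0.096 = 0.01248
  West: 0.19 × 0.0025 = 0.000475
  Coastal: 0.29 × 0.25 = 0.0725
  Central: 0.1 × 0.07 = 0.007
Total = 0.128255.
P(South | evidence) = 0.0016 / 0.128255 ≈ 0.0125.

0.0125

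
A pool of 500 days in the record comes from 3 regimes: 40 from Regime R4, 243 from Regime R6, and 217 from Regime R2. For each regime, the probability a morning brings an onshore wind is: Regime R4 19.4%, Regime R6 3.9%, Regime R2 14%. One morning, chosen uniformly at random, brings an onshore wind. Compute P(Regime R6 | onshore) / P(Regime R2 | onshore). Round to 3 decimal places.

0.312

By Bayes' rule, posterior ∝ prior × likelihood:
  Regime R4: 0.08 × 0.194 = 0.01552
  Regime R6: 0.486 × 0.039 = 0.018954
  Regime R2: 0.434 × 0.14 = 0.06076
Normalizing constant = 0.095234.
The ratio is 0.018954 / 0.06076 (the normalizer cancels) = 0.312.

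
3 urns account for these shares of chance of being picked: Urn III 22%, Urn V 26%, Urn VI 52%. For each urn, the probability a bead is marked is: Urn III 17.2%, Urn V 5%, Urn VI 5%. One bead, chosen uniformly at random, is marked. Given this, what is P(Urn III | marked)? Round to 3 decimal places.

Prior × likelihood for each hypothesis:
  Urn III: 0.22 × 0.172 = 0.03784
  Urn V: 0.26 × 0.05 = 0.013
  Urn VI: 0.52 × 0.05 = 0.026
Sum = 0.07684.
P(Urn III | evidence) = 0.03784 / 0.07684 ≈ 0.492.

0.492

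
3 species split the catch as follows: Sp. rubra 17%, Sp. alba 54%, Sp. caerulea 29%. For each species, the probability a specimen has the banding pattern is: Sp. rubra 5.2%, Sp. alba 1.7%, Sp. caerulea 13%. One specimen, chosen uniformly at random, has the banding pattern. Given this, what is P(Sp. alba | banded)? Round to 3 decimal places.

0.165

Unnormalized posteriors (prior × likelihood):
  Sp. rubra: 0.17 × 0.052 = 0.00884
  Sp. alba: 0.54 × 0.017 = 0.00918
  Sp. caerulea: 0.29 × 0.13 = 0.0377
Normalizing constant = 0.05572.
P(Sp. alba | evidence) = 0.00918 / 0.05572 ≈ 0.165.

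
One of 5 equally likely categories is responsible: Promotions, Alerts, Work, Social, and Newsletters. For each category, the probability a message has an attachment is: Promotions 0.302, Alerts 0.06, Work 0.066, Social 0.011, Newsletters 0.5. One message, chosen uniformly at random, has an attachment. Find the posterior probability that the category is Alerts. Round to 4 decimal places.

With a uniform prior (1/5 each), posterior ∝ likelihood:
  Promotions: 0.302
  Alerts: 0.06
  Work: 0.066
  Social: 0.011
  Newsletters: 0.5
Normalizing constant = 0.939.
P(Alerts | evidence) = 0.06 / 0.939 ≈ 0.0639.

0.0639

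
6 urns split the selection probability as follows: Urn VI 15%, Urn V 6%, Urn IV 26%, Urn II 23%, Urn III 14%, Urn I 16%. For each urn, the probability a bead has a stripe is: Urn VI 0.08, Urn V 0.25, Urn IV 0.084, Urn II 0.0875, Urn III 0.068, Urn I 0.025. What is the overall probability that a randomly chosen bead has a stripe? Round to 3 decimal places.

Prior × likelihood for each hypothesis:
  Urn VI: 0.15 × 0.08 = 0.012
  Urn V: 0.06 × 0.25 = 0.015
  Urn IV: 0.26 × 0.084 = 0.02184
  Urn II: 0.23 × 0.0875 = 0.020125
  Urn III: 0.14 × 0.068 = 0.00952
  Urn I: 0.16 × 0.025 = 0.004
P(striped) = 0.012 + 0.015 + 0.02184 + 0.020125 + 0.00952 + 0.004 = 0.082485 → 0.082.

0.082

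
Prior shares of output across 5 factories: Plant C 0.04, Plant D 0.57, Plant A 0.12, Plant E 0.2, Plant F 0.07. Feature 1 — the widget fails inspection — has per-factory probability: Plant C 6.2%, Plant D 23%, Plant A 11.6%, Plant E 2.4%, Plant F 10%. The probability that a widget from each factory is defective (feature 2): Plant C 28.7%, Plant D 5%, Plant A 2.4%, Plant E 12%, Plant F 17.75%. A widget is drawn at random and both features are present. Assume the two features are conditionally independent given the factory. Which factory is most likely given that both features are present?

Plant D

Unnormalized posteriors (prior × likelihood):
  Plant C: 0.04 × 0.062 × 0.287 = 0.00071176
  Plant D: 0.57 × 0.23 × 0.05 = 0.006555
  Plant A: 0.12 × 0.116 × 0.024 = 0.00033408
  Plant E: 0.2 × 0.024 × 0.12 = 0.000576
  Plant F: 0.07 × 0.1 × 0.1775 = 0.0012425
Total = 0.00941934.
Largest term belongs to Plant D, so Plant D is most probable.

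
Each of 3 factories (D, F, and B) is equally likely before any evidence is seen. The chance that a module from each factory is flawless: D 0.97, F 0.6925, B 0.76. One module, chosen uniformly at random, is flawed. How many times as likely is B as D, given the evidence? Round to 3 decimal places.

8.000

Taking complements, P(flawed | each) = D 0.03, F 0.3075, B 0.24.
With a uniform prior (1/3 each), posterior ∝ likelihood:
  D: 0.03
  F: 0.3075
  B: 0.24
Sum = 0.5775.
The ratio is 0.24 / 0.03 (the normalizer cancels) = 8.000.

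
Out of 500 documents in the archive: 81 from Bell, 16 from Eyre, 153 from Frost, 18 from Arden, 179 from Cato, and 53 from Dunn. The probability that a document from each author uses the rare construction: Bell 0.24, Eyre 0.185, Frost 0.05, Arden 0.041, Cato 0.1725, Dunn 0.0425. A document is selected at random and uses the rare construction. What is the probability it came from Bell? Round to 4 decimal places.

Compute prior × likelihood for every hypothesis:
  Bell: 0.162 × 0.24 = 0.03888
  Eyre: 0.032 × 0.185 = 0.00592
  Frost: 0.306 × 0.05 = 0.0153
  Arden: 0.036 × 0.041 = 0.001476
  Cato: 0.358 × 0.1725 = 0.061755
  Dunn: 0.106 × 0.0425 = 0.004505
Total = 0.127836.
P(Bell | evidence) = 0.03888 / 0.127836 ≈ 0.3041.

0.3041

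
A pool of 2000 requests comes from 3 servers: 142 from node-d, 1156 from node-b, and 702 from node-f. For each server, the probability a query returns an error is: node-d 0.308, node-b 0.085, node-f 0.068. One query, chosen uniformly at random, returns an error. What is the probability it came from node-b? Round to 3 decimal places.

By Bayes' rule, posterior ∝ prior × likelihood:
  node-d: 0.071 × 0.308 = 0.021868
  node-b: 0.578 × 0.085 = 0.04913
  node-f: 0.351 × 0.068 = 0.023868
Total = 0.094866.
P(node-b | evidence) = 0.04913 / 0.094866 ≈ 0.518.

0.518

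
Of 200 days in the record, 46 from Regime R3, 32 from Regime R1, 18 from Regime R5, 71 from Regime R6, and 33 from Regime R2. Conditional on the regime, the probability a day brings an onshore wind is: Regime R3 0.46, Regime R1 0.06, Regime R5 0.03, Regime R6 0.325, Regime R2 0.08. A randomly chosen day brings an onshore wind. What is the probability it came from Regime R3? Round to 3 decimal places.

By Bayes' rule, posterior ∝ prior × likelihood:
  Regime R3: 0.23 × 0.46 = 0.1058
  Regime R1: 0.16 × 0.06 = 0.0096
  Regime R5: 0.09 × 0.03 = 0.0027
  Regime R6: 0.355 × 0.325 = 0.115375
  Regime R2: 0.165 × 0.08 = 0.0132
Sum = 0.246675.
P(Regime R3 | evidence) = 0.1058 / 0.246675 ≈ 0.429.

0.429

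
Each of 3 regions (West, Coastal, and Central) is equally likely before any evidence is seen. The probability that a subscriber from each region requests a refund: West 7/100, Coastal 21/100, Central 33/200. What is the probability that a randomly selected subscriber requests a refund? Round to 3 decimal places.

0.148

Since the prior is uniform, the posterior is proportional to the likelihood:
  West: 0.07
  Coastal: 0.21
  Central: 0.165
P(refund) = (1/3) × (0.07 + 0.21 + 0.165) = 0.445/3 ≈ 0.148.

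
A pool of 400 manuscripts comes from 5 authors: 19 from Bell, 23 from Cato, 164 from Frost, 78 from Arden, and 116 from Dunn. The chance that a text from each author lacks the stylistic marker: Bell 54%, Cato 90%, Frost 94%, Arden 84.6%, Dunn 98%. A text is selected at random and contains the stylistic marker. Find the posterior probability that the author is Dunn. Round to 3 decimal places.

0.066

Taking complements, P(marker | each) = Bell 0.46, Cato 0.1, Frost 0.06, Arden 0.154, Dunn 0.02.
By Bayes' rule, posterior ∝ prior × likelihood:
  Bell: 0.0475 × 0.46 = 0.02185
  Cato: 0.0575 × 0.1 = 0.00575
  Frost: 0.41 × 0.06 = 0.0246
  Arden: 0.195 × 0.154 = 0.03003
  Dunn: 0.29 × 0.02 = 0.0058
Normalizing constant = 0.08803.
P(Dunn | evidence) = 0.0058 / 0.08803 ≈ 0.066.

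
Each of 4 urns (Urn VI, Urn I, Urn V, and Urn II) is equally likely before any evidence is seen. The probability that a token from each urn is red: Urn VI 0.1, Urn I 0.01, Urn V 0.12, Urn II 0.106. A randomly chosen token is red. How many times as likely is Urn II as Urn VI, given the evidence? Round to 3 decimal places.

With a uniform prior (1/4 each), posterior ∝ likelihood:
  Urn VI: 0.1
  Urn I: 0.01
  Urn V: 0.12
  Urn II: 0.106
Total = 0.336.
The ratio is 0.106 / 0.1 (the normalizer cancels) = 1.060.

1.060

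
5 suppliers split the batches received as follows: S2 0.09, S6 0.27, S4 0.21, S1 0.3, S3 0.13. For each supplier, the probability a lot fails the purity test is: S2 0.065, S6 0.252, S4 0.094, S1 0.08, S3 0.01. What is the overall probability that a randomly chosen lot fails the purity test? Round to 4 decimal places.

Prior × likelihood for each hypothesis:
  S2: 0.09 × 0.065 = 0.00585
  S6: 0.27 × 0.252 = 0.06804
  S4: 0.21 × 0.094 = 0.01974
  S1: 0.3 × 0.08 = 0.024
  S3: 0.13 × 0.01 = 0.0013
P(off-spec) = 0.00585 + 0.06804 + 0.01974 + 0.024 + 0.0013 = 0.11893 → 0.1189.

0.1189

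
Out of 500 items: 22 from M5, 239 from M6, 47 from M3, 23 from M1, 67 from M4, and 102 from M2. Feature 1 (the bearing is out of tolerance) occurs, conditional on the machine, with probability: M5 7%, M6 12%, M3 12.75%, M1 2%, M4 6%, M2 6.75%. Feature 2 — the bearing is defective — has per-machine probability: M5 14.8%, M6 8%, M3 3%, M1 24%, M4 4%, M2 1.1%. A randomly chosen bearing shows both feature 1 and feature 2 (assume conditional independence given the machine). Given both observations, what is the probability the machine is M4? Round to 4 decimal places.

0.0527

By Bayes' rule, posterior ∝ prior × likelihood:
  M5: 0.044 × 0.07 × 0.148 = 0.00045584
  M6: 0.478 × 0.12 × 0.08 = 0.0045888
  M3: 0.094 × 0.1275 × 0.03 = 0.00035955
  M1: 0.046 × 0.02 × 0.24 = 0.0002208
  M4: 0.134 × 0.06 × 0.04 = 0.0003216
  M2: 0.204 × 0.0675 × 0.011 = 0.00015147
Total = 0.00609806.
P(M4 | evidence) = 0.0003216 / 0.00609806 ≈ 0.0527.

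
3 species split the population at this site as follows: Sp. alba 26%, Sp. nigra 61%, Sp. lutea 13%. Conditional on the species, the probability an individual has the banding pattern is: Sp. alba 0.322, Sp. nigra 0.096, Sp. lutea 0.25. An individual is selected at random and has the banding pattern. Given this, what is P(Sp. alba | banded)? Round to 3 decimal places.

Unnormalized posteriors (prior × likelihood):
  Sp. alba: 0.26 × 0.322 = 0.08372
  Sp. nigra: 0.61 × 0.096 = 0.05856
  Sp. lutea: 0.13 × 0.25 = 0.0325
Total = 0.17478.
P(Sp. alba | evidence) = 0.08372 / 0.17478 ≈ 0.479.

0.479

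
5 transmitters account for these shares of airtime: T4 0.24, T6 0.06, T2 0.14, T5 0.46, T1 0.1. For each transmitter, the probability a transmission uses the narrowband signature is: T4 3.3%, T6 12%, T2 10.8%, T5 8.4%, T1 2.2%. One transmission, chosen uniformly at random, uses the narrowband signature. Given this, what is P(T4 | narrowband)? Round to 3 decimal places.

0.111

Prior × likelihood for each hypothesis:
  T4: 0.24 × 0.033 = 0.00792
  T6: 0.06 × 0.12 = 0.0072
  T2: 0.14 × 0.108 = 0.01512
  T5: 0.46 × 0.084 = 0.03864
  T1: 0.1 × 0.022 = 0.0022
Sum = 0.07108.
P(T4 | evidence) = 0.00792 / 0.07108 ≈ 0.111.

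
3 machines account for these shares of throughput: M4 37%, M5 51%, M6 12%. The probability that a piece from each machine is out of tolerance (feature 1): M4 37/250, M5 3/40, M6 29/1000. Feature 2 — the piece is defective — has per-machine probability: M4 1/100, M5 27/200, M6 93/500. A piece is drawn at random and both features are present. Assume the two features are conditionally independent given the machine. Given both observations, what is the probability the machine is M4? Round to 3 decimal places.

Prior × likelihood for each hypothesis:
  M4: 0.37 × 0.148 × 0.01 = 0.0005476
  M5: 0.51 × 0.075 × 0.135 = 0.00516375
  M6: 0.12 × 0.029 × 0.186 = 0.00064728
Total = 0.00635863.
P(M4 | evidence) = 0.0005476 / 0.00635863 ≈ 0.086.

0.086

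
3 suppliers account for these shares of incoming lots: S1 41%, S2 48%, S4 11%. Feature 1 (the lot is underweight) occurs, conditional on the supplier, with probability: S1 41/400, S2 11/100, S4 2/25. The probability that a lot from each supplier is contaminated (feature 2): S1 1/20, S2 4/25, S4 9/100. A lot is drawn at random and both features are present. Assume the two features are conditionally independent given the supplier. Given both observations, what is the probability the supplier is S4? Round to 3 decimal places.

Prior × likelihood for each hypothesis:
  S1: 0.41 × 0.1025 × 0.05 = 0.00210125
  S2: 0.48 × 0.11 × 0.16 = 0.008448
  S4: 0.11 × 0.08 × 0.09 = 0.000792
Total = 0.01134125.
P(S4 | evidence) = 0.000792 / 0.01134125 ≈ 0.070.

0.070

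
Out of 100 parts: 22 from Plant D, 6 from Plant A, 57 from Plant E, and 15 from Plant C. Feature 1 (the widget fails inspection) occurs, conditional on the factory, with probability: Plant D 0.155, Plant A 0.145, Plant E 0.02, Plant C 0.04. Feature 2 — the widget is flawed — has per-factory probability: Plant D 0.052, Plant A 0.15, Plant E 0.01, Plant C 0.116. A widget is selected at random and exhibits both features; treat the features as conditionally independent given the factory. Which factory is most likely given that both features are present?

By Bayes' rule, posterior ∝ prior × likelihood:
  Plant D: 0.22 × 0.155 × 0.052 = 0.0017732
  Plant A: 0.06 × 0.145 × 0.15 = 0.001305
  Plant E: 0.57 × 0.02 × 0.01 = 0.000114
  Plant C: 0.15 × 0.04 × 0.116 = 0.000696
Sum = 0.0038882.
Largest term belongs to Plant D, so Plant D is most probable.

Plant D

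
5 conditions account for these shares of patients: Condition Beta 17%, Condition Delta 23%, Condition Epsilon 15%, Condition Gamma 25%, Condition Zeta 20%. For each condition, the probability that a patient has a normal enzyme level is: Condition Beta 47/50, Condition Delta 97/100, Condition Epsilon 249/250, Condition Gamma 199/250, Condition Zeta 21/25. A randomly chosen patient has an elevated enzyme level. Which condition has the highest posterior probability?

Condition Gamma

Taking complements, P(elevated | each) = Condition Beta 0.06, Condition Delta 0.03, Condition Epsilon 0.004, Condition Gamma 0.204, Condition Zeta 0.16.
By Bayes' rule, posterior ∝ prior × likelihood:
  Condition Beta: 0.17 × 0.06 = 0.0102
  Condition Delta: 0.23 × 0.03 = 0.0069
  Condition Epsilon: 0.15 × 0.004 = 0.0006
  Condition Gamma: 0.25 × 0.204 = 0.051
  Condition Zeta: 0.2 × 0.16 = 0.032
Total = 0.1007.
Largest term belongs to Condition Gamma, so Condition Gamma is most probable.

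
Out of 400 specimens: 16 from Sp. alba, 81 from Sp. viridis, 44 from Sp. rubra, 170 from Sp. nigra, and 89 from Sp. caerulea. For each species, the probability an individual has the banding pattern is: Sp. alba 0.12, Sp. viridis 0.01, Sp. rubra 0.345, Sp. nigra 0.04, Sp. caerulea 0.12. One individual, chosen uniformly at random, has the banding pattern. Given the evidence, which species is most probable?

Sp. rubra

Prior × likelihood for each hypothesis:
  Sp. alba: 0.04 × 0.12 = 0.0048
  Sp. viridis: 0.2025 × 0.01 = 0.002025
  Sp. rubra: 0.11 × 0.345 = 0.03795
  Sp. nigra: 0.425 × 0.04 = 0.017
  Sp. caerulea: 0.2225 × 0.12 = 0.0267
Normalizing constant = 0.088475.
Largest term belongs to Sp. rubra, so Sp. rubra is most probable.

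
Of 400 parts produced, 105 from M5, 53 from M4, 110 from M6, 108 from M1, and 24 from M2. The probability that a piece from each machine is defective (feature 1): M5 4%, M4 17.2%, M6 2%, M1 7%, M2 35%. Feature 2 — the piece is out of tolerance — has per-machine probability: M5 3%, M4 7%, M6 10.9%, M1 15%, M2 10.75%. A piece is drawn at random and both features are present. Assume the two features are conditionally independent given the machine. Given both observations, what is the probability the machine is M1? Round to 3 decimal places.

Unnormalized posteriors (prior × likelihood):
  M5: 0.2625 × 0.04 × 0.03 = 0.000315
  M4: 0.1325 × 0.172 × 0.07 = 0.0015953
  M6: 0.275 × 0.02 × 0.109 = 0.0005995
  M1: 0.27 × 0.07 × 0.15 = 0.002835
  M2: 0.06 × 0.35 × 0.1075 = 0.0022575
Total = 0.0076023.
P(M1 | evidence) = 0.002835 / 0.0076023 ≈ 0.373.

0.373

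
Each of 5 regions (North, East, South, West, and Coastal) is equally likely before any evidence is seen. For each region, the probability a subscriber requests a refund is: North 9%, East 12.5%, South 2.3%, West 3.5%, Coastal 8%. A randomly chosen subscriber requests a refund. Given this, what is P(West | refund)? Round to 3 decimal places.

Since the prior is uniform, the posterior is proportional to the likelihood:
  North: 0.09
  East: 0.125
  South: 0.023
  West: 0.035
  Coastal: 0.08
Total = 0.353.
P(West | evidence) = 0.035 / 0.353 ≈ 0.099.

0.099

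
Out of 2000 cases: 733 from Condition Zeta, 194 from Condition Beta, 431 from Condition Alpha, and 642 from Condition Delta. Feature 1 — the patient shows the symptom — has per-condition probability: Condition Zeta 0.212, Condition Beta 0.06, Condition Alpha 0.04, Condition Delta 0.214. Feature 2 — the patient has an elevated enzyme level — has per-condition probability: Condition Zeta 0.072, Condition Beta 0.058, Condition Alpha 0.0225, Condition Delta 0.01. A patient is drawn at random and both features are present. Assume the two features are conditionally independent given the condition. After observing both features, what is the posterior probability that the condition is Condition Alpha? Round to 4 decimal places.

0.0285

Prior × likelihood for each hypothesis:
  Condition Zeta: 0.3665 × 0.212 × 0.072 = 0.005594256
  Condition Beta: 0.097 × 0.06 × 0.058 = 0.00033756
  Condition Alpha: 0.2155 × 0.04 × 0.0225 = 0.00019395
  Condition Delta: 0.321 × 0.214 × 0.01 = 0.00068694
Total = 0.006812706.
P(Condition Alpha | evidence) = 0.00019395 / 0.006812706 ≈ 0.0285.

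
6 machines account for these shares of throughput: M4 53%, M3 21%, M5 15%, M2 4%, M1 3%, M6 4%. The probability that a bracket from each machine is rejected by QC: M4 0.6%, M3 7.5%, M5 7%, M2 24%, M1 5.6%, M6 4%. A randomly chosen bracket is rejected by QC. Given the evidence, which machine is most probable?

Prior × likelihood for each hypothesis:
  M4: 0.53 × 0.006 = 0.00318
  M3: 0.21 × 0.075 = 0.01575
  M5: 0.15 × 0.07 = 0.0105
  M2: 0.04 × 0.24 = 0.0096
  M1: 0.03 × 0.056 = 0.00168
  M6: 0.04 × 0.04 = 0.0016
Normalizing constant = 0.04231.
Largest term belongs to M3, so M3 is most probable.

M3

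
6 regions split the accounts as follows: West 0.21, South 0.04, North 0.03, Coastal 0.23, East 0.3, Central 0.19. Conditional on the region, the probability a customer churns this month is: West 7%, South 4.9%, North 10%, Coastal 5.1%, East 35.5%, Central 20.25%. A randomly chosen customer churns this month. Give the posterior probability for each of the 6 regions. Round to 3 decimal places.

By Bayes' rule, posterior ∝ prior × likelihood:
  West: 0.21 × 0.07 = 0.0147
  South: 0.04 × 0.049 = 0.00196
  North: 0.03 × 0.1 = 0.003
  Coastal: 0.23 × 0.051 = 0.01173
  East: 0.3 × 0.355 = 0.1065
  Central: 0.19 × 0.2025 = 0.038475
Sum = 0.176365.
P(West | churn) = 0.0147/0.176365 ≈ 0.083
P(South | churn) = 0.00196/0.176365 ≈ 0.011
P(North | churn) = 0.003/0.176365 ≈ 0.017
P(Coastal | churn) = 0.01173/0.176365 ≈ 0.067
P(East | churn) = 0.1065/0.176365 ≈ 0.604
P(Central | churn) = 0.038475/0.176365 ≈ 0.218

West 0.083, South 0.011, North 0.017, Coastal 0.067, East 0.604, Central 0.218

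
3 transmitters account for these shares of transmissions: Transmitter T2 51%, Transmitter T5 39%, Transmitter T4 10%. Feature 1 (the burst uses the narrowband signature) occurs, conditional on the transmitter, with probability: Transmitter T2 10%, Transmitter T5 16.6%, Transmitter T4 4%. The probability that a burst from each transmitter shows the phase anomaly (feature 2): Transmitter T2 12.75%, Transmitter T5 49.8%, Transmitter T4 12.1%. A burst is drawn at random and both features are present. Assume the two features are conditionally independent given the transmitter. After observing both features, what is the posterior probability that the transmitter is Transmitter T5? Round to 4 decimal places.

0.8219

By Bayes' rule, posterior ∝ prior × likelihood:
  Transmitter T2: 0.51 × 0.1 × 0.1275 = 0.0065025
  Transmitter T5: 0.39 × 0.166 × 0.498 = 0.03224052
  Transmitter T4: 0.1 × 0.04 × 0.121 = 0.000484
Sum = 0.03922702.
P(Transmitter T5 | evidence) = 0.03224052 / 0.03922702 ≈ 0.8219.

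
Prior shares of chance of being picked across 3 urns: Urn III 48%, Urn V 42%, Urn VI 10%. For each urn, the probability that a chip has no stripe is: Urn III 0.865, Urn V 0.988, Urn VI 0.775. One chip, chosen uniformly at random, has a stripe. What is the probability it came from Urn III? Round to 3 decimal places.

Taking complements, P(striped | each) = Urn III 0.135, Urn V 0.012, Urn VI 0.225.
By Bayes' rule, posterior ∝ prior × likelihood:
  Urn III: 0.48 × 0.135 = 0.0648
  Urn V: 0.42 × 0.012 = 0.00504
  Urn VI: 0.1 × 0.225 = 0.0225
Total = 0.09234.
P(Urn III | evidence) = 0.0648 / 0.09234 ≈ 0.702.

0.702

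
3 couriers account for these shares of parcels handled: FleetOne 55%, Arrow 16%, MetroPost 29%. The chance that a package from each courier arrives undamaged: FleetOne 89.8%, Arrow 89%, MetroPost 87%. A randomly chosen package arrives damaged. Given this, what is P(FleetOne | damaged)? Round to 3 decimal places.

Taking complements, P(damaged | each) = FleetOne 0.102, Arrow 0.11, MetroPost 0.13.
Prior × likelihood for each hypothesis:
  FleetOne: 0.55 × 0.102 = 0.0561
  Arrow: 0.16 × 0.11 = 0.0176
  MetroPost: 0.29 × 0.13 = 0.0377
Sum = 0.1114.
P(FleetOne | evidence) = 0.0561 / 0.1114 ≈ 0.504.

0.504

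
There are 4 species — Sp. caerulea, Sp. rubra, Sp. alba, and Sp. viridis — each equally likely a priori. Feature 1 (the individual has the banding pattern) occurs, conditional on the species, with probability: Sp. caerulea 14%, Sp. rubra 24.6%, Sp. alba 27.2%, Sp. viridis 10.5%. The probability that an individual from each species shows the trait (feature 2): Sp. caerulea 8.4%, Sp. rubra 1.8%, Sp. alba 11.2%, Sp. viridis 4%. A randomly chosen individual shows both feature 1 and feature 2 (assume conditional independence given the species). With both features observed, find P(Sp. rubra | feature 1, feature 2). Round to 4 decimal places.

0.0871

With a uniform prior (1/4 each), posterior ∝ likelihood:
  Sp. caerulea: 0.14 × 0.084 = 0.01176
  Sp. rubra: 0.246 × 0.018 = 0.004428
  Sp. alba: 0.272 × 0.112 = 0.030464
  Sp. viridis: 0.105 × 0.04 = 0.0042
Total = 0.050852.
P(Sp. rubra | evidence) = 0.004428 / 0.050852 ≈ 0.0871.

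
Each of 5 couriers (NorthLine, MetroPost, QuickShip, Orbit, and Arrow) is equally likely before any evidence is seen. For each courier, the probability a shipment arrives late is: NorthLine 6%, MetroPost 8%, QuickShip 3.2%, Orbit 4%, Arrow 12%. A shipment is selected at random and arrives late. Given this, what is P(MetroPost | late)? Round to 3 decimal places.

With a uniform prior (1/5 each), posterior ∝ likelihood:
  NorthLine: 0.06
  MetroPost: 0.08
  QuickShip: 0.032
  Orbit: 0.04
  Arrow: 0.12
Normalizing constant = 0.332.
P(MetroPost | evidence) = 0.08 / 0.332 ≈ 0.241.

0.241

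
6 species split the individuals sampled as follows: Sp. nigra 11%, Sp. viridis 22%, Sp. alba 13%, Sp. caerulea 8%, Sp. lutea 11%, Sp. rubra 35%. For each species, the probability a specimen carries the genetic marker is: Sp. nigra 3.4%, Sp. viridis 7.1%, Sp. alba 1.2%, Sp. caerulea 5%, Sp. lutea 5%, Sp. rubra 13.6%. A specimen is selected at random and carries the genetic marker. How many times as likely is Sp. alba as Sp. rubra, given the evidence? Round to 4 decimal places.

Prior × likelihood for each hypothesis:
  Sp. nigra: 0.11 × 0.034 = 0.00374
  Sp. viridis: 0.22 × 0.071 = 0.01562
  Sp. alba: 0.13 × 0.012 = 0.00156
  Sp. caerulea: 0.08 × 0.05 = 0.004
  Sp. lutea: 0.11 × 0.05 = 0.0055
  Sp. rubra: 0.35 × 0.136 = 0.0476
Normalizing constant = 0.07802.
The ratio is 0.00156 / 0.0476 (the normalizer cancels) = 0.0328.

0.0328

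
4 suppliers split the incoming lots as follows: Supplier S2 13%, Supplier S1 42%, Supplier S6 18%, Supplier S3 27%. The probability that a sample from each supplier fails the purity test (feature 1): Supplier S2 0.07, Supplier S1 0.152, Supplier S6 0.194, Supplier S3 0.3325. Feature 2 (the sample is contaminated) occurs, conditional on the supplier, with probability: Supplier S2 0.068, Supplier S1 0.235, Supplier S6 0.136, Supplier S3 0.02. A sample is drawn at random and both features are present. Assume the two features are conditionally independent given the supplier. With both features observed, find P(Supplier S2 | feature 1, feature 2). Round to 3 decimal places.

Compute prior × likelihood for every hypothesis:
  Supplier S2: 0.13 × 0.07 × 0.068 = 0.0006188
  Supplier S1: 0.42 × 0.152 × 0.235 = 0.0150024
  Supplier S6: 0.18 × 0.194 × 0.136 = 0.00474912
  Supplier S3: 0.27 × 0.3325 × 0.02 = 0.0017955
Normalizing constant = 0.02216582.
P(Supplier S2 | evidence) = 0.0006188 / 0.02216582 ≈ 0.028.

0.028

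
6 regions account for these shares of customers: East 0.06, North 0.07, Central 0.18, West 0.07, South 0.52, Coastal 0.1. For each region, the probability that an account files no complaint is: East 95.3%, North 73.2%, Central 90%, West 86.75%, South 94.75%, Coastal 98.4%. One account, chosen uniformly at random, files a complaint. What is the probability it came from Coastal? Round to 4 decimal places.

Taking complements, P(complaint | each) = East 0.047, North 0.268, Central 0.1, West 0.1325, South 0.0525, Coastal 0.016.
By Bayes' rule, posterior ∝ prior × likelihood:
  East: 0.06 × 0.047 = 0.00282
  North: 0.07 × 0.268 = 0.01876
  Central: 0.18 × 0.1 = 0.018
  West: 0.07 × 0.1325 = 0.009275
  South: 0.52 × 0.0525 = 0.0273
  Coastal: 0.1 × 0.016 = 0.0016
Total = 0.077755.
P(Coastal | evidence) = 0.0016 / 0.077755 ≈ 0.0206.

0.0206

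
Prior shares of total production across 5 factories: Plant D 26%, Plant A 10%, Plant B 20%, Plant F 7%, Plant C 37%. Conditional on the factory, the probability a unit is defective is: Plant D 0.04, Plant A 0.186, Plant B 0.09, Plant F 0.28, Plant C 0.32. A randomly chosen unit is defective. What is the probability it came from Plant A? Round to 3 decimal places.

0.101

By Bayes' rule, posterior ∝ prior × likelihood:
  Plant D: 0.26 × 0.04 = 0.0104
  Plant A: 0.1 × 0.186 = 0.0186
  Plant B: 0.2 × 0.09 = 0.018
  Plant F: 0.07 × 0.28 = 0.0196
  Plant C: 0.37 × 0.32 = 0.1184
Normalizing constant = 0.185.
P(Plant A | evidence) = 0.0186 / 0.185 ≈ 0.101.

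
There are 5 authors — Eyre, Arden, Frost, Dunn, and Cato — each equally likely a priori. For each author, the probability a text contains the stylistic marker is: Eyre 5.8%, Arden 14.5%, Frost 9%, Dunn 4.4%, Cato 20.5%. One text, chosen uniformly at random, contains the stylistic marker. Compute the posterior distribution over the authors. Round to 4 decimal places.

Since the prior is uniform, the posterior is proportional to the likelihood:
  Eyre: 0.058
  Arden: 0.145
  Frost: 0.09
  Dunn: 0.044
  Cato: 0.205
Normalizing constant = 0.542.
P(Eyre | marker) = 0.058/0.542 ≈ 0.1070
P(Arden | marker) = 0.145/0.542 ≈ 0.2675
P(Frost | marker) = 0.09/0.542 ≈ 0.1661
P(Dunn | marker) = 0.044/0.542 ≈ 0.0812
P(Cato | marker) = 0.205/0.542 ≈ 0.3782
(Check: 0.1070+0.2675+0.1661+0.0812+0.3782 = 1.0000.)

Eyre 0.1070, Arden 0.2675, Frost 0.1661, Dunn 0.0812, Cato 0.3782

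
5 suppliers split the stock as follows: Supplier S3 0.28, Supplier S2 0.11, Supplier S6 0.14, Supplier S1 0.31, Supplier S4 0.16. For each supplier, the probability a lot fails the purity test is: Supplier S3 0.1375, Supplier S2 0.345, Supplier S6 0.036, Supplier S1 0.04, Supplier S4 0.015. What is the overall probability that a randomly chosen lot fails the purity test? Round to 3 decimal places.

0.096

By Bayes' rule, posterior ∝ prior × likelihood:
  Supplier S3: 0.28 × 0.1375 = 0.0385
  Supplier S2: 0.11 × 0.345 = 0.03795
  Supplier S6: 0.14 × 0.036 = 0.00504
  Supplier S1: 0.31 × 0.04 = 0.0124
  Supplier S4: 0.16 × 0.015 = 0.0024
P(off-spec) = 0.0385 + 0.03795 + 0.00504 + 0.0124 + 0.0024 = 0.09629 → 0.096.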